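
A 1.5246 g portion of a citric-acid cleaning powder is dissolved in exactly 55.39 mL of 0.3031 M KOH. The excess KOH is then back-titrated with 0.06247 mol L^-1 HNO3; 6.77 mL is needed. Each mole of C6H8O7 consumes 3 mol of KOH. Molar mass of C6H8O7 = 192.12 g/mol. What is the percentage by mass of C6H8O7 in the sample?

68.7%

Total n(KOH) added = 0.3031 x 0.05539 = 0.01679 mol.
n(HNO3) used = 0.06247 x 0.006770 = 0.0004229 mol, which equals the excess n(KOH).
So n(KOH) consumed by the sample = 0.01679 - 0.0004229 = 0.01637 mol.
n(C6H8O7) = 0.01637 / 3 = 0.005455 mol.
mass C6H8O7 = 0.005455 x 192.12 = 1.048 g, so %C6H8O7 = 1.048/1.5246 x 100 = 68.7%.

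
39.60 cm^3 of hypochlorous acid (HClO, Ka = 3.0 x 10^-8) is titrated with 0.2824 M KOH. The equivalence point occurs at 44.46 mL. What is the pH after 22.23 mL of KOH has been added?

7.52

22.23 mL is exactly half the equivalence volume (44.46/2), i.e. the half-equivalence point.
There, n(HA) = n(A^-), so pH = pKa = -log(3.0 x 10^-8) = 7.52.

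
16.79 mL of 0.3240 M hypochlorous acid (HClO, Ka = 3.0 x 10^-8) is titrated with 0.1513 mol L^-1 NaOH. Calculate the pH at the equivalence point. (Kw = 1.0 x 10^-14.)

10.27

n(HClO) = 0.3240 x 0.01679 = 0.005440 mol; V(NaOH) at equivalence = 0.005440/0.1513 = 0.03595 L.
At equivalence all the acid is converted to ClO-; total volume = 0.01679 + 0.03595 = 0.05274 L, so [ClO-] = 0.005440/0.05274 = 0.1031 M.
Kb = Kw/Ka = 1.0e-14 / 3.0 x 10^-8 = 3.33e-7.
[OH^-] = sqrt(Kb x [ClO-]) = sqrt(3.33e-7 x 0.1031) = 0.000185 M.
pOH = 3.73, so pH = 14.00 - 3.73 = 10.27.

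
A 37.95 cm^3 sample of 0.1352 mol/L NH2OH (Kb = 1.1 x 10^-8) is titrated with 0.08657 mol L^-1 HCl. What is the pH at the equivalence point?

3.66

n(NH2OH) = 0.1352 x 0.03795 = 0.005131 mol; V(HCl) at equivalence = 0.005131/0.08657 = 0.05927 L.
At equivalence the base is fully converted to NH3OH+; total volume = 0.09722 L, so [NH3OH+] = 0.005131/0.09722 = 0.05278 M.
Ka(NH3OH+) = Kw/Kb = 1.0e-14 / 1.1 x 10^-8 = 9.09e-7.
[H^+] = sqrt(Ka x [NH3OH+]) = sqrt(9.09e-7 x 0.05278) = 0.000219 M.
pH = -log(0.000219) = 3.66.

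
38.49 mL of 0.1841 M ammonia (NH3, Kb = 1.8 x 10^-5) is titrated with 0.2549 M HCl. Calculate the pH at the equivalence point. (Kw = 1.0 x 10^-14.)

5.11

n(NH3) = 0.1841 x 0.03849 = 0.007086 mol; V(HCl) at equivalence = 0.007086/0.2549 = 0.02780 L.
At equivalence the base is fully converted to NH4+; total volume = 0.06629 L, so [NH4+] = 0.007086/0.06629 = 0.1069 M.
Ka(NH4+) = Kw/Kb = 1.0e-14 / 1.8 x 10^-5 = 5.56e-10.
[H^+] = sqrt(Ka x [NH4+]) = sqrt(5.56e-10 x 0.1069) = 7.71e-6 M.
pH = -log(7.71e-6) = 5.11.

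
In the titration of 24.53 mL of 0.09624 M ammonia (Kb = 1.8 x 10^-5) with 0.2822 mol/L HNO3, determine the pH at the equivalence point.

n(NH3) = 0.09624 x 0.02453 = 0.002361 mol; V(HNO3) at equivalence = 0.002361/0.2822 = 0.008366 L.
At equivalence the base is fully converted to NH4+; total volume = 0.03290 L, so [NH4+] = 0.002361/0.03290 = 0.07177 M.
Ka(NH4+) = Kw/Kb = 1.0e-14 / 1.8 x 10^-5 = 5.56e-10.
[H^+] = sqrt(Ka x [NH4+]) = sqrt(5.56e-10 x 0.07177) = 6.31e-6 M.
pH = -log(6.31e-6) = 5.20.

5.20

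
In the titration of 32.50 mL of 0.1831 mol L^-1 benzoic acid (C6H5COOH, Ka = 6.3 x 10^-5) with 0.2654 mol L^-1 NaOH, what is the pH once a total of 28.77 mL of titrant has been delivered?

n(acid) = 0.1831 x 0.03250 = 0.005951 mol; n(NaOH) added = 0.2654 x 0.02877 = 0.007636 mol.
Base is in excess by 0.007636 - 0.005951 = 0.001685 mol in a total volume of 0.06127 L.
[OH^-] = 0.001685/0.06127 = 0.02750 M, so pOH = 1.56 and pH = 14.00 - 1.56 = 12.44.

12.44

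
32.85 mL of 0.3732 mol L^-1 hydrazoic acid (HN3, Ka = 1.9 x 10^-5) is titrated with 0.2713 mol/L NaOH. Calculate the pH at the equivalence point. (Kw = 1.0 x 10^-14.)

8.96

n(HN3) = 0.3732 x 0.03285 = 0.01226 mol; V(NaOH) at equivalence = 0.01226/0.2713 = 0.04519 L.
At equivalence all the acid is converted to N3-; total volume = 0.03285 + 0.04519 = 0.07804 L, so [N3-] = 0.01226/0.07804 = 0.1571 M.
Kb = Kw/Ka = 1.0e-14 / 1.9 x 10^-5 = 5.26e-10.
[OH^-] = sqrt(Kb x [N3-]) = sqrt(5.26e-10 x 0.1571) = 9.09e-6 M.
pOH = 5.04, so pH = 14.00 - 5.04 = 8.96.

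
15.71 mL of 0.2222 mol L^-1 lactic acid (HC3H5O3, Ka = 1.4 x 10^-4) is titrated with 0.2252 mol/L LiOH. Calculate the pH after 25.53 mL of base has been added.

n(acid) = 0.2222 x 0.01571 = 0.003491 mol; n(LiOH) added = 0.2252 x 0.02553 = 0.005749 mol.
Base is in excess by 0.005749 - 0.003491 = 0.002259 mol in a total volume of 0.04124 L.
[OH^-] = 0.002259/0.04124 = 0.05477 M, so pOH = 1.26 and pH = 14.00 - 1.26 = 12.74.

12.74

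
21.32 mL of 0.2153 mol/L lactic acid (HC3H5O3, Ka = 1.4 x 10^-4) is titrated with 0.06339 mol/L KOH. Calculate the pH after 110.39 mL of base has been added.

12.26

n(acid) = 0.2153 x 0.02132 = 0.004590 mol; n(KOH) added = 0.06339 x 0.1104 = 0.006998 mol.
Base is in excess by 0.006998 - 0.004590 = 0.002407 mol in a total volume of 0.1317 L.
[OH^-] = 0.002407/0.1317 = 0.01828 M, so pOH = 1.74 and pH = 14.00 - 1.74 = 12.26.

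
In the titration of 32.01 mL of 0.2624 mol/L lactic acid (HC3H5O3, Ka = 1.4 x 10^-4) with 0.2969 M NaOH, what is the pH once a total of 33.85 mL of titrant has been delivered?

12.40

n(acid) = 0.2624 x 0.03201 = 0.008399 mol; n(NaOH) added = 0.2969 x 0.03385 = 0.01005 mol.
Base is in excess by 0.01005 - 0.008399 = 0.001651 mol in a total volume of 0.06586 L.
[OH^-] = 0.001651/0.06586 = 0.02506 M, so pOH = 1.60 and pH = 14.00 - 1.60 = 12.40.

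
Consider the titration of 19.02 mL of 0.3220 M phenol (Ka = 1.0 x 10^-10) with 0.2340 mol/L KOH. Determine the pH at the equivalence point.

11.57

n(C6H5OH) = 0.3220 x 0.01902 = 0.006124 mol; V(KOH) at equivalence = 0.006124/0.2340 = 0.02617 L.
At equivalence all the acid is converted to C6H5O-; total volume = 0.01902 + 0.02617 = 0.04519 L, so [C6H5O-] = 0.006124/0.04519 = 0.1355 M.
Kb = Kw/Ka = 1.0e-14 / 1.0 x 10^-10 = 0.000100.
[OH^-] = sqrt(Kb x [C6H5O-]) = sqrt(0.000100 x 0.1355) = 0.00368 M.
pOH = 2.43, so pH = 14.00 - 2.43 = 11.57.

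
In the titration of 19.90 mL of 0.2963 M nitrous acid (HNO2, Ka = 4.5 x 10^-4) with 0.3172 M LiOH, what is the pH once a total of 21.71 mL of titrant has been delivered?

n(acid) = 0.2963 x 0.01990 = 0.005896 mol; n(LiOH) added = 0.3172 x 0.02171 = 0.006886 mol.
Base is in excess by 0.006886 - 0.005896 = 0.0009900 mol in a total volume of 0.04161 L.
[OH^-] = 0.0009900/0.04161 = 0.02379 M, so pOH = 1.62 and pH = 14.00 - 1.62 = 12.38.

12.38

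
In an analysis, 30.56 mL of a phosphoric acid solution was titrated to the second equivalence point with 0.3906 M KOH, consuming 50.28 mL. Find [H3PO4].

0.321 M

n(KOH) = 0.3906 x 0.05028 = 0.01964 mol.
At the second equivalence point, 2 mol OH^- react per mol H3PO4, so n(H3PO4) = 0.01964 / 2 = 0.009820 mol.
[H3PO4] = 0.009820 / 0.03056 L = 0.321 M.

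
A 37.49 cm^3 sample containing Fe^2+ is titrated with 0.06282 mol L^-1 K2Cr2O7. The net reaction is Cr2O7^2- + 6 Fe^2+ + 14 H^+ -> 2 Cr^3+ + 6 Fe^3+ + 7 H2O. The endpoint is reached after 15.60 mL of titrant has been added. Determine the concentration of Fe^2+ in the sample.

n(K2Cr2O7) = 0.06282 x 0.01560 = 0.0009800 mol.
From the balanced equation, 1 mol K2Cr2O7 reacts with 6 mol Fe^2+, so n(Fe^2+) = 0.0009800 x 6/1 = 0.005880 mol.
[Fe^2+] = 0.005880 / 0.03749 L = 0.157 M.

0.157 M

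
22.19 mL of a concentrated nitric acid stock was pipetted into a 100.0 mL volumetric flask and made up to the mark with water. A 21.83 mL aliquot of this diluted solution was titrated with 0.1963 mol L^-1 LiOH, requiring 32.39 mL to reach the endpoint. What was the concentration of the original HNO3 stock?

n(LiOH) = 0.1963 x 0.03239 = 0.006358 mol.
n(HNO3) in the aliquot = 0.006358 mol.
[diluted HNO3] = 0.006358 / 0.02183 = 0.2913 M.
Dilution factor = 100.0/22.19 = 4.507, so [stock] = 0.2913 x 4.507 = 1.31 M.

1.31 M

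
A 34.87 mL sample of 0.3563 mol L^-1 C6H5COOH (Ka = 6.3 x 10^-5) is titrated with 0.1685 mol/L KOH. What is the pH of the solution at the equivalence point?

8.63

n(C6H5COOH) = 0.3563 x 0.03487 = 0.01242 mol; V(KOH) at equivalence = 0.01242/0.1685 = 0.07373 L.
At equivalence all the acid is converted to C6H5COO-; total volume = 0.03487 + 0.07373 = 0.1086 L, so [C6H5COO-] = 0.01242/0.1086 = 0.1144 M.
Kb = Kw/Ka = 1.0e-14 / 6.3 x 10^-5 = 1.59e-10.
[OH^-] = sqrt(Kb x [C6H5COO-]) = sqrt(1.59e-10 x 0.1144) = 4.26e-6 M.
pOH = 5.37, so pH = 14.00 - 5.37 = 8.63.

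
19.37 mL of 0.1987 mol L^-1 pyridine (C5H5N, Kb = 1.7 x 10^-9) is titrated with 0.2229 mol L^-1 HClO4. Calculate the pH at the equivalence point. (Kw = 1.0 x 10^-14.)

n(C5H5N) = 0.1987 x 0.01937 = 0.003849 mol; V(HClO4) at equivalence = 0.003849/0.2229 = 0.01727 L.
At equivalence the base is fully converted to C5H5NH+; total volume = 0.03664 L, so [C5H5NH+] = 0.003849/0.03664 = 0.1051 M.
Ka(C5H5NH+) = Kw/Kb = 1.0e-14 / 1.7 x 10^-9 = 5.88e-6.
[H^+] = sqrt(Ka x [C5H5NH+]) = sqrt(5.88e-6 x 0.1051) = 0.000786 M.
pH = -log(0.000786) = 3.10.

3.10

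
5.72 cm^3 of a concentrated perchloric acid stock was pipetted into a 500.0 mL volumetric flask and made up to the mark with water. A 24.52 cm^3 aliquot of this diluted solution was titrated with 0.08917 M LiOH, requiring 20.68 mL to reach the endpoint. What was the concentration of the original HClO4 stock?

6.57 M

n(LiOH) = 0.08917 x 0.02068 = 0.001844 mol.
n(HClO4) in the aliquot = 0.001844 mol.
[diluted HClO4] = 0.001844 / 0.02452 = 0.07521 M.
Dilution factor = 500.0/5.720 = 87.41, so [stock] = 0.07521 x 87.41 = 6.57 M.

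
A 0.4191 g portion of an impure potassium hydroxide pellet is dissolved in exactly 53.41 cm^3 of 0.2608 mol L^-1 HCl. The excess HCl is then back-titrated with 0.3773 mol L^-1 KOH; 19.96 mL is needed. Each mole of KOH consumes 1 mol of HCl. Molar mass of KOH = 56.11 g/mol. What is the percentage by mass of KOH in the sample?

85.7%

Total n(HCl) added = 0.2608 x 0.05341 = 0.01393 mol.
n(KOH) used = 0.3773 x 0.01996 = 0.007531 mol, which equals the excess n(HCl).
So n(HCl) consumed by the sample = 0.01393 - 0.007531 = 0.006398 mol.
n(KOH) = 0.006398 / 1 = 0.006398 mol.
mass KOH = 0.006398 x 56.11 = 0.3590 g, so %KOH = 0.3590/0.4191 x 100 = 85.7%.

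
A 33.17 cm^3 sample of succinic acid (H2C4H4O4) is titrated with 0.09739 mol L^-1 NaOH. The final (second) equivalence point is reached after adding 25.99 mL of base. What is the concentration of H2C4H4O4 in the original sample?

0.0382 M

n(NaOH) = 0.09739 x 0.02599 = 0.002531 mol.
At the final (second) equivalence point, 2 mol OH^- react per mol H2C4H4O4, so n(H2C4H4O4) = 0.002531 / 2 = 0.001266 mol.
[H2C4H4O4] = 0.001266 / 0.03317 L = 0.0382 M.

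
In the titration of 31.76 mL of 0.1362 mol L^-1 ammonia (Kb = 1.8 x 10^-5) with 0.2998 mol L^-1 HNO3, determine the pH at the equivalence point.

n(NH3) = 0.1362 x 0.03176 = 0.004326 mol; V(HNO3) at equivalence = 0.004326/0.2998 = 0.01443 L.
At equivalence the base is fully converted to NH4+; total volume = 0.04619 L, so [NH4+] = 0.004326/0.04619 = 0.09365 M.
Ka(NH4+) = Kw/Kb = 1.0e-14 / 1.8 x 10^-5 = 5.56e-10.
[H^+] = sqrt(Ka x [NH4+]) = sqrt(5.56e-10 x 0.09365) = 7.21e-6 M.
pH = -log(7.21e-6) = 5.14.

5.14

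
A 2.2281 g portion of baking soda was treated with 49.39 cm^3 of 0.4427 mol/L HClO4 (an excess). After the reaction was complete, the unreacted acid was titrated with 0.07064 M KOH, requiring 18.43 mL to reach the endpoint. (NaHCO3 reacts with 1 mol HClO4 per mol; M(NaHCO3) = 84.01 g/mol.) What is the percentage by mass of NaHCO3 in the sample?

Total n(HClO4) added = 0.4427 x 0.04939 = 0.02186 mol.
n(KOH) used = 0.07064 x 0.01843 = 0.001302 mol, which equals the excess n(HClO4).
So n(HClO4) consumed by the sample = 0.02186 - 0.001302 = 0.02056 mol.
n(NaHCO3) = 0.02056 / 1 = 0.02056 mol.
mass NaHCO3 = 0.02056 x 84.01 = 1.728 g, so %NaHCO3 = 1.728/2.2281 x 100 = 77.5%.

77.5%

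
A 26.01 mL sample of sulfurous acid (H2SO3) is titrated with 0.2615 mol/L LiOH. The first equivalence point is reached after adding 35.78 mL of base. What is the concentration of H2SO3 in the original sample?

n(LiOH) = 0.2615 x 0.03578 = 0.009356 mol.
At the first equivalence point, 1 mol OH^- react per mol H2SO3, so n(H2SO3) = 0.009356 / 1 = 0.009356 mol.
[H2SO3] = 0.009356 / 0.02601 L = 0.360 M.

0.360 M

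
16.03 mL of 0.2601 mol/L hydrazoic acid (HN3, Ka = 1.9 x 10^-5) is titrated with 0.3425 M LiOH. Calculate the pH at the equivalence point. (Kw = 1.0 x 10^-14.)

8.95

n(HN3) = 0.2601 x 0.01603 = 0.004169 mol; V(LiOH) at equivalence = 0.004169/0.3425 = 0.01217 L.
At equivalence all the acid is converted to N3-; total volume = 0.01603 + 0.01217 = 0.02820 L, so [N3-] = 0.004169/0.02820 = 0.1478 M.
Kb = Kw/Ka = 1.0e-14 / 1.9 x 10^-5 = 5.26e-10.
[OH^-] = sqrt(Kb x [N3-]) = sqrt(5.26e-10 x 0.1478) = 8.82e-6 M.
pOH = 5.05, so pH = 14.00 - 5.05 = 8.95.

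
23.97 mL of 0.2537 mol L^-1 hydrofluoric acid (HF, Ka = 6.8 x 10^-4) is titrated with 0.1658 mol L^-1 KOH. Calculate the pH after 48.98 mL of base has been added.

12.45

n(acid) = 0.2537 x 0.02397 = 0.006081 mol; n(KOH) added = 0.1658 x 0.04898 = 0.008121 mol.
Base is in excess by 0.008121 - 0.006081 = 0.002040 mol in a total volume of 0.07295 L.
[OH^-] = 0.002040/0.07295 = 0.02796 M, so pOH = 1.55 and pH = 14.00 - 1.55 = 12.45.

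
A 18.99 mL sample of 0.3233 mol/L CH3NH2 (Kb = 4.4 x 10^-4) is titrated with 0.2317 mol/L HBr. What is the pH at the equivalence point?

5.76

n(CH3NH2) = 0.3233 x 0.01899 = 0.006139 mol; V(HBr) at equivalence = 0.006139/0.2317 = 0.02650 L.
At equivalence the base is fully converted to CH3NH3+; total volume = 0.04549 L, so [CH3NH3+] = 0.006139/0.04549 = 0.1350 M.
Ka(CH3NH3+) = Kw/Kb = 1.0e-14 / 4.4 x 10^-4 = 2.27e-11.
[H^+] = sqrt(Ka x [CH3NH3+]) = sqrt(2.27e-11 x 0.1350) = 1.75e-6 M.
pH = -log(1.75e-6) = 5.76.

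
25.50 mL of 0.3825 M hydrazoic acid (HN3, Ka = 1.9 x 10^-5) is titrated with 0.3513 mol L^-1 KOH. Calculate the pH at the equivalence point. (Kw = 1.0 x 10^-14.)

8.99

n(HN3) = 0.3825 x 0.02550 = 0.009754 mol; V(KOH) at equivalence = 0.009754/0.3513 = 0.02776 L.
At equivalence all the acid is converted to N3-; total volume = 0.02550 + 0.02776 = 0.05326 L, so [N3-] = 0.009754/0.05326 = 0.1831 M.
Kb = Kw/Ka = 1.0e-14 / 1.9 x 10^-5 = 5.26e-10.
[OH^-] = sqrt(Kb x [N3-]) = sqrt(5.26e-10 x 0.1831) = 9.82e-6 M.
pOH = 5.01, so pH = 14.00 - 5.01 = 8.99.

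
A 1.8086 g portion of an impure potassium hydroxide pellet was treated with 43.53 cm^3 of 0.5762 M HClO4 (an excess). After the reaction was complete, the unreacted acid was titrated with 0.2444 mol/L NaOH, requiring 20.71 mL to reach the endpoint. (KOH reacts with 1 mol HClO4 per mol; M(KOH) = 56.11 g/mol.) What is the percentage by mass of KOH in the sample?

62.1%

Total n(HClO4) added = 0.5762 x 0.04353 = 0.02508 mol.
n(NaOH) used = 0.2444 x 0.02071 = 0.005062 mol, which equals the excess n(HClO4).
So n(HClO4) consumed by the sample = 0.02508 - 0.005062 = 0.02002 mol.
n(KOH) = 0.02002 / 1 = 0.02002 mol.
mass KOH = 0.02002 x 56.11 = 1.123 g, so %KOH = 1.123/1.8086 x 100 = 62.1%.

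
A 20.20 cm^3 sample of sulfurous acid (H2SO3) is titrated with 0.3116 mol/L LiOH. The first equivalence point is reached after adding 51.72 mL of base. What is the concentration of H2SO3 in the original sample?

n(LiOH) = 0.3116 x 0.05172 = 0.01612 mol.
At the first equivalence point, 1 mol OH^- react per mol H2SO3, so n(H2SO3) = 0.01612 / 1 = 0.01612 mol.
[H2SO3] = 0.01612 / 0.02020 L = 0.798 M.

0.798 M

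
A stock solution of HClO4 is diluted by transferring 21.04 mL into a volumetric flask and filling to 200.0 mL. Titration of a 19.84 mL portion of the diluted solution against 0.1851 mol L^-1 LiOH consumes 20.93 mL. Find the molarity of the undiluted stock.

n(LiOH) = 0.1851 x 0.02093 = 0.003874 mol.
n(HClO4) in the aliquot = 0.003874 mol.
[diluted HClO4] = 0.003874 / 0.01984 = 0.1953 M.
Dilution factor = 200.0/21.04 = 9.506, so [stock] = 0.1953 x 9.506 = 1.86 M.

1.86 M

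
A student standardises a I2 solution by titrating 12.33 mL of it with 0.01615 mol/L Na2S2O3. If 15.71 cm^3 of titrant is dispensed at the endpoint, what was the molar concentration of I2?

0.0103 M

n(Na2S2O3) = 0.01615 x 0.01571 = 0.0002537 mol.
From the balanced equation, 2 mol Na2S2O3 reacts with 1 mol I2, so n(I2) = 0.0002537 x 1/2 = 0.0001269 mol.
[I2] = 0.0001269 / 0.01233 L = 0.0103 M.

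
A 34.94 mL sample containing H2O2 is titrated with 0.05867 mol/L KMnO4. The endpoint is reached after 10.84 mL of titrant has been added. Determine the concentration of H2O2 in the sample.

n(KMnO4) = 0.05867 x 0.01084 = 0.0006360 mol.
From the balanced equation, 2 mol KMnO4 reacts with 5 mol H2O2, so n(H2O2) = 0.0006360 x 5/2 = 0.001590 mol.
[H2O2] = 0.001590 / 0.03494 L = 0.0455 M.

0.0455 M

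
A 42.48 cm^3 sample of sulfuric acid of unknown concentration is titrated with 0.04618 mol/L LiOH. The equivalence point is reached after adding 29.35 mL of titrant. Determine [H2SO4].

0.0160 M

n(LiOH) delivered = 0.04618 x 0.02935 = 0.001355 mol.
The reaction is 1 H2SO4 + 2 LiOH, so n(H2SO4) = 0.001355 x 1/2 = 0.0006777 mol.
[H2SO4] = 0.0006777 mol / 0.04248 L = 0.0160 M.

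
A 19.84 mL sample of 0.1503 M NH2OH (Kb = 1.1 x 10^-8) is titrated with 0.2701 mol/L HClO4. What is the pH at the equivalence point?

3.53

n(NH2OH) = 0.1503 x 0.01984 = 0.002982 mol; V(HClO4) at equivalence = 0.002982/0.2701 = 0.01104 L.
At equivalence the base is fully converted to NH3OH+; total volume = 0.03088 L, so [NH3OH+] = 0.002982/0.03088 = 0.09657 M.
Ka(NH3OH+) = Kw/Kb = 1.0e-14 / 1.1 x 10^-8 = 9.09e-7.
[H^+] = sqrt(Ka x [NH3OH+]) = sqrt(9.09e-7 x 0.09657) = 0.000296 M.
pH = -log(0.000296) = 3.53.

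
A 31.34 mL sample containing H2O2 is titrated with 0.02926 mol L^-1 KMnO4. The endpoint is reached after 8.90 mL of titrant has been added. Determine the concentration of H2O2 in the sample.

0.0208 M

n(KMnO4) = 0.02926 x 0.008900 = 0.0002604 mol.
From the balanced equation, 2 mol KMnO4 reacts with 5 mol H2O2, so n(H2O2) = 0.0002604 x 5/2 = 0.0006510 mol.
[H2O2] = 0.0006510 / 0.03134 L = 0.0208 M.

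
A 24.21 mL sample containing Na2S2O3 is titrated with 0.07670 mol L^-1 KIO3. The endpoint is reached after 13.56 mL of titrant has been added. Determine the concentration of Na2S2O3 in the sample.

n(KIO3) = 0.07670 x 0.01356 = 0.001040 mol.
From the balanced equation, 1 mol KIO3 reacts with 6 mol Na2S2O3, so n(Na2S2O3) = 0.001040 x 6/1 = 0.006240 mol.
[Na2S2O3] = 0.006240 / 0.02421 L = 0.258 M.

0.258 M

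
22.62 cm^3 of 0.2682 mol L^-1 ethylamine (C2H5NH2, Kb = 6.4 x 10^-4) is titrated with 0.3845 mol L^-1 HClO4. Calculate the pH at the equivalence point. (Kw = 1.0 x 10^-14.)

5.80

n(C2H5NH2) = 0.2682 x 0.02262 = 0.006067 mol; V(HClO4) at equivalence = 0.006067/0.3845 = 0.01578 L.
At equivalence the base is fully converted to C2H5NH3+; total volume = 0.03840 L, so [C2H5NH3+] = 0.006067/0.03840 = 0.1580 M.
Ka(C2H5NH3+) = Kw/Kb = 1.0e-14 / 6.4 x 10^-4 = 1.56e-11.
[H^+] = sqrt(Ka x [C2H5NH3+]) = sqrt(1.56e-11 x 0.1580) = 1.57e-6 M.
pH = -log(1.57e-6) = 5.80.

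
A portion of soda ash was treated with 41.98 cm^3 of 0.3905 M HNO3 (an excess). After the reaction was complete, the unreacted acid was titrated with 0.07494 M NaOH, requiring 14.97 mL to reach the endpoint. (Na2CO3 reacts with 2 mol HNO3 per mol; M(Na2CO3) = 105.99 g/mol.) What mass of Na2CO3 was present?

Total n(HNO3) added = 0.3905 x 0.04198 = 0.01639 mol.
n(NaOH) used = 0.07494 x 0.01497 = 0.001122 mol, which equals the excess n(HNO3).
So n(HNO3) consumed by the sample = 0.01639 - 0.001122 = 0.01527 mol.
n(Na2CO3) = 0.01527 / 2 = 0.007636 mol.
mass = 0.007636 mol x 105.99 g/mol = 0.809 g.

0.809 g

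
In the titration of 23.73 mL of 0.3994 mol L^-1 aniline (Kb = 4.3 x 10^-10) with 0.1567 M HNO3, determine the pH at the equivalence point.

2.79

n(C6H5NH2) = 0.3994 x 0.02373 = 0.009478 mol; V(HNO3) at equivalence = 0.009478/0.1567 = 0.06048 L.
At equivalence the base is fully converted to C6H5NH3+; total volume = 0.08421 L, so [C6H5NH3+] = 0.009478/0.08421 = 0.1125 M.
Ka(C6H5NH3+) = Kw/Kb = 1.0e-14 / 4.3 x 10^-10 = 2.33e-5.
[H^+] = sqrt(Ka x [C6H5NH3+]) = sqrt(2.33e-5 x 0.1125) = 0.00162 M.
pH = -log(0.00162) = 2.79.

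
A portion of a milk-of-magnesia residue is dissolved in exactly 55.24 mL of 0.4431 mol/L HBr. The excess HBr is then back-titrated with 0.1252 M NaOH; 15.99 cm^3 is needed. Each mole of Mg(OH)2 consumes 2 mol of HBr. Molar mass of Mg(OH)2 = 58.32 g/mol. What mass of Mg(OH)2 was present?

Total n(HBr) added = 0.4431 x 0.05524 = 0.02448 mol.
n(NaOH) used = 0.1252 x 0.01599 = 0.002002 mol, which equals the excess n(HBr).
So n(HBr) consumed by the sample = 0.02448 - 0.002002 = 0.02247 mol.
n(Mg(OH)2) = 0.02247 / 2 = 0.01124 mol.
mass = 0.01124 mol x 58.32 g/mol = 0.655 g.

0.655 g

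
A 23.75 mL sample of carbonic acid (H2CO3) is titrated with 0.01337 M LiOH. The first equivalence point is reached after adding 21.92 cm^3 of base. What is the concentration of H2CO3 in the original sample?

n(LiOH) = 0.01337 x 0.02192 = 0.0002931 mol.
At the first equivalence point, 1 mol OH^- react per mol H2CO3, so n(H2CO3) = 0.0002931 / 1 = 0.0002931 mol.
[H2CO3] = 0.0002931 / 0.02375 L = 0.0123 M.

0.0123 M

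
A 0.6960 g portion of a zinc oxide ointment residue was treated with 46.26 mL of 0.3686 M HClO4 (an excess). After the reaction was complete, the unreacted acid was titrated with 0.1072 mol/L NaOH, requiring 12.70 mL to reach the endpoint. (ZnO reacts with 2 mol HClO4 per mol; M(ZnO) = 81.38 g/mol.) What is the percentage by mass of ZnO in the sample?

91.7%

Total n(HClO4) added = 0.3686 x 0.04626 = 0.01705 mol.
n(NaOH) used = 0.1072 x 0.01270 = 0.001361 mol, which equals the excess n(HClO4).
So n(HClO4) consumed by the sample = 0.01705 - 0.001361 = 0.01569 mol.
n(ZnO) = 0.01569 / 2 = 0.007845 mol.
mass ZnO = 0.007845 x 81.38 = 0.6384 g, so %ZnO = 0.6384/0.6960 x 100 = 91.7%.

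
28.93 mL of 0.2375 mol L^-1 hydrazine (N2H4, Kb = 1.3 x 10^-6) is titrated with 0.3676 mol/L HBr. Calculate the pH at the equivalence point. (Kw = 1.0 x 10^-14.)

n(N2H4) = 0.2375 x 0.02893 = 0.006871 mol; V(HBr) at equivalence = 0.006871/0.3676 = 0.01869 L.
At equivalence the base is fully converted to N2H5+; total volume = 0.04762 L, so [N2H5+] = 0.006871/0.04762 = 0.1443 M.
Ka(N2H5+) = Kw/Kb = 1.0e-14 / 1.3 x 10^-6 = 7.69e-9.
[H^+] = sqrt(Ka x [N2H5+]) = sqrt(7.69e-9 x 0.1443) = 3.33e-5 M.
pH = -log(3.33e-5) = 4.48.

4.48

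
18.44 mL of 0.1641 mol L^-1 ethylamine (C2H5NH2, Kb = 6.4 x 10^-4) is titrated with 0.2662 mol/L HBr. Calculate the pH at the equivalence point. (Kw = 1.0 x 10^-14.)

5.90

n(C2H5NH2) = 0.1641 x 0.01844 = 0.003026 mol; V(HBr) at equivalence = 0.003026/0.2662 = 0.01137 L.
At equivalence the base is fully converted to C2H5NH3+; total volume = 0.02981 L, so [C2H5NH3+] = 0.003026/0.02981 = 0.1015 M.
Ka(C2H5NH3+) = Kw/Kb = 1.0e-14 / 6.4 x 10^-4 = 1.56e-11.
[H^+] = sqrt(Ka x [C2H5NH3+]) = sqrt(1.56e-11 x 0.1015) = 1.26e-6 M.
pH = -log(1.26e-6) = 5.90.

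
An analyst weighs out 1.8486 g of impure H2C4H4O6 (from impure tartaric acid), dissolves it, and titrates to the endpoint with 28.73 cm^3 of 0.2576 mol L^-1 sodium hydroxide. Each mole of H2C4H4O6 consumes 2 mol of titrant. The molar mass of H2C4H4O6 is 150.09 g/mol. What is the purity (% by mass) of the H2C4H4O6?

30.0%

n(NaOH) = 0.2576 x 0.02873 = 0.007401 mol.
n(H2C4H4O6) = 0.007401 / 2 = 0.003700 mol.
mass of H2C4H4O6 = 0.003700 x 150.09 = 0.5554 g.
% purity = 0.5554 / 1.8486 x 100 = 30.0%.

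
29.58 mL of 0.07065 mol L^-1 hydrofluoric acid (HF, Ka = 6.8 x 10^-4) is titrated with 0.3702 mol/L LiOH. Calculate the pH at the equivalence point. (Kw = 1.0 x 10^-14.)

n(HF) = 0.07065 x 0.02958 = 0.002090 mol; V(LiOH) at equivalence = 0.002090/0.3702 = 0.005645 L.
At equivalence all the acid is converted to F-; total volume = 0.02958 + 0.005645 = 0.03523 L, so [F-] = 0.002090/0.03523 = 0.05933 M.
Kb = Kw/Ka = 1.0e-14 / 6.8 x 10^-4 = 1.47e-11.
[OH^-] = sqrt(Kb x [F-]) = sqrt(1.47e-11 x 0.05933) = 9.34e-7 M.
pOH = 6.03, so pH = 14.00 - 6.03 = 7.97.

7.97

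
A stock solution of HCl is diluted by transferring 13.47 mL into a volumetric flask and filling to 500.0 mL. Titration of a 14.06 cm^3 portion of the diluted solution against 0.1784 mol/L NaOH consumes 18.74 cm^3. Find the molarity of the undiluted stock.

8.83 M

n(NaOH) = 0.1784 x 0.01874 = 0.003343 mol.
n(HCl) in the aliquot = 0.003343 mol.
[diluted HCl] = 0.003343 / 0.01406 = 0.2378 M.
Dilution factor = 500.0/13.47 = 37.12, so [stock] = 0.2378 x 37.12 = 8.83 M.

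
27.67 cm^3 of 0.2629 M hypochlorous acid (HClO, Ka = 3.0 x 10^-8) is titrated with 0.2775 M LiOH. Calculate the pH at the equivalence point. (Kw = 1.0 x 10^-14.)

10.33

n(HClO) = 0.2629 x 0.02767 = 0.007274 mol; V(LiOH) at equivalence = 0.007274/0.2775 = 0.02621 L.
At equivalence all the acid is converted to ClO-; total volume = 0.02767 + 0.02621 = 0.05388 L, so [ClO-] = 0.007274/0.05388 = 0.1350 M.
Kb = Kw/Ka = 1.0e-14 / 3.0 x 10^-8 = 3.33e-7.
[OH^-] = sqrt(Kb x [ClO-]) = sqrt(3.33e-7 x 0.1350) = 0.000212 M.
pOH = 3.67, so pH = 14.00 - 3.67 = 10.33.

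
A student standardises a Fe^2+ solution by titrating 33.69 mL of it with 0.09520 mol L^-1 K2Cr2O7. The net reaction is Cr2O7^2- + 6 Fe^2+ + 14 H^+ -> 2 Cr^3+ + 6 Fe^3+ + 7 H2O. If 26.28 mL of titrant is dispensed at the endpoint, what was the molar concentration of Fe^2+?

n(K2Cr2O7) = 0.09520 x 0.02628 = 0.002502 mol.
From the balanced equation, 1 mol K2Cr2O7 reacts with 6 mol Fe^2+, so n(Fe^2+) = 0.002502 x 6/1 = 0.01501 mol.
[Fe^2+] = 0.01501 / 0.03369 L = 0.446 M.

0.446 M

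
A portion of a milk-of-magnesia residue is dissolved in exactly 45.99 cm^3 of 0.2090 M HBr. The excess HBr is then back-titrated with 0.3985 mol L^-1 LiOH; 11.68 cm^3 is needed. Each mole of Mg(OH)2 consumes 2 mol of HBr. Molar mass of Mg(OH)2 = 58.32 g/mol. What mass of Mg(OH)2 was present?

Total n(HBr) added = 0.2090 x 0.04599 = 0.009612 mol.
n(LiOH) used = 0.3985 x 0.01168 = 0.004654 mol, which equals the excess n(HBr).
So n(HBr) consumed by the sample = 0.009612 - 0.004654 = 0.004957 mol.
n(Mg(OH)2) = 0.004957 / 2 = 0.002479 mol.
mass = 0.002479 mol x 58.32 g/mol = 0.145 g.

0.145 g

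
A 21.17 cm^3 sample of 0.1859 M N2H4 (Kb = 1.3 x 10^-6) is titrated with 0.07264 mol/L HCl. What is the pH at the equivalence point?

4.70

n(N2H4) = 0.1859 x 0.02117 = 0.003936 mol; V(HCl) at equivalence = 0.003936/0.07264 = 0.05418 L.
At equivalence the base is fully converted to N2H5+; total volume = 0.07535 L, so [N2H5+] = 0.003936/0.07535 = 0.05223 M.
Ka(N2H5+) = Kw/Kb = 1.0e-14 / 1.3 x 10^-6 = 7.69e-9.
[H^+] = sqrt(Ka x [N2H5+]) = sqrt(7.69e-9 x 0.05223) = 2.00e-5 M.
pH = -log(2.00e-5) = 4.70.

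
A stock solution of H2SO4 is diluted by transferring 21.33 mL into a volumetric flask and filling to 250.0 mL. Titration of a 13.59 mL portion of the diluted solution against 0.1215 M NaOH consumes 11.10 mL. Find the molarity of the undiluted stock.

n(NaOH) = 0.1215 x 0.01110 = 0.001349 mol.
n(H2SO4) in the aliquot = 0.001349 x 1/2 = 0.0006743 mol.
[diluted H2SO4] = 0.0006743 / 0.01359 = 0.04962 M.
Dilution factor = 250.0/21.33 = 11.72, so [stock] = 0.04962 x 11.72 = 0.582 M.

0.582 M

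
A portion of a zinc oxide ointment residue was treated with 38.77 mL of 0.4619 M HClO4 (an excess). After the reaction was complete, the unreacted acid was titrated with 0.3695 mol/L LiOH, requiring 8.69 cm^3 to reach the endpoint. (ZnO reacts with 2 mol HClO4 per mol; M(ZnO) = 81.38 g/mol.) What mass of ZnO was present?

Total n(HClO4) added = 0.4619 x 0.03877 = 0.01791 mol.
n(LiOH) used = 0.3695 x 0.008690 = 0.003211 mol, which equals the excess n(HClO4).
So n(HClO4) consumed by the sample = 0.01791 - 0.003211 = 0.01470 mol.
n(ZnO) = 0.01470 / 2 = 0.007348 mol.
mass = 0.007348 mol x 81.38 g/mol = 0.598 g.

0.598 g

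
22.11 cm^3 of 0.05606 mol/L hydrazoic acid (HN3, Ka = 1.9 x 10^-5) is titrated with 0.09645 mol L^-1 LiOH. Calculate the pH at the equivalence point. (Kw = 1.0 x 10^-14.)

8.64

n(HN3) = 0.05606 x 0.02211 = 0.001239 mol; V(LiOH) at equivalence = 0.001239/0.09645 = 0.01285 L.
At equivalence all the acid is converted to N3-; total volume = 0.02211 + 0.01285 = 0.03496 L, so [N3-] = 0.001239/0.03496 = 0.03545 M.
Kb = Kw/Ka = 1.0e-14 / 1.9 x 10^-5 = 5.26e-10.
[OH^-] = sqrt(Kb x [N3-]) = sqrt(5.26e-10 x 0.03545) = 4.32e-6 M.
pOH = 5.36, so pH = 14.00 - 5.36 = 8.64.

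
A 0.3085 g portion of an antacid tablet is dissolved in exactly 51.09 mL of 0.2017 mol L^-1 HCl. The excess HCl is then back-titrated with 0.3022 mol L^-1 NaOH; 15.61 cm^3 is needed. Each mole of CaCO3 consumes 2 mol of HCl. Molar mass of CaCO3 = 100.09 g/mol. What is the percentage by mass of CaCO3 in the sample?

90.6%

Total n(HCl) added = 0.2017 x 0.05109 = 0.01030 mol.
n(NaOH) used = 0.3022 x 0.01561 = 0.004717 mol, which equals the excess n(HCl).
So n(HCl) consumed by the sample = 0.01030 - 0.004717 = 0.005588 mol.
n(CaCO3) = 0.005588 / 2 = 0.002794 mol.
mass CaCO3 = 0.002794 x 100.09 = 0.2796 g, so %CaCO3 = 0.2796/0.3085 x 100 = 90.6%.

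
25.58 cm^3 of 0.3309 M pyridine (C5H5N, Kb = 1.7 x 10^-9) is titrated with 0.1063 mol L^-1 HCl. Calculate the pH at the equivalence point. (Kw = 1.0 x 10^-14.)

n(C5H5N) = 0.3309 x 0.02558 = 0.008464 mol; V(HCl) at equivalence = 0.008464/0.1063 = 0.07963 L.
At equivalence the base is fully converted to C5H5NH+; total volume = 0.1052 L, so [C5H5NH+] = 0.008464/0.1052 = 0.08045 M.
Ka(C5H5NH+) = Kw/Kb = 1.0e-14 / 1.7 x 10^-9 = 5.88e-6.
[H^+] = sqrt(Ka x [C5H5NH+]) = sqrt(5.88e-6 x 0.08045) = 0.000688 M.
pH = -log(0.000688) = 3.16.

3.16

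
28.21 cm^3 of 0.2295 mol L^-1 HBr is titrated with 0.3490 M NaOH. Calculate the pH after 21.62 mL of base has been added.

n(acid) = 0.2295 x 0.02821 = 0.006474 mol; n(NaOH) added = 0.3490 x 0.02162 = 0.007545 mol.
Base is in excess by 0.007545 - 0.006474 = 0.001071 mol in a total volume of 0.04983 L.
[OH^-] = 0.001071/0.04983 = 0.02150 M, so pOH = 1.67 and pH = 14.00 - 1.67 = 12.33.

12.33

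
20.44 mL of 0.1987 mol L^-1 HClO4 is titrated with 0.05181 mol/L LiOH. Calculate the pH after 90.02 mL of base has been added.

n(acid) = 0.1987 x 0.02044 = 0.004061 mol; n(LiOH) added = 0.05181 x 0.09002 = 0.004664 mol.
Base is in excess by 0.004664 - 0.004061 = 0.0006025 mol in a total volume of 0.1105 L.
[OH^-] = 0.0006025/0.1105 = 0.005455 M, so pOH = 2.26 and pH = 14.00 - 2.26 = 11.74.

11.74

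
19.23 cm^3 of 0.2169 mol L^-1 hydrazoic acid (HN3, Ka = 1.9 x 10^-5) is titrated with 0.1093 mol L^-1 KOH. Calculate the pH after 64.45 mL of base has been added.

12.54

n(acid) = 0.2169 x 0.01923 = 0.004171 mol; n(KOH) added = 0.1093 x 0.06445 = 0.007044 mol.
Base is in excess by 0.007044 - 0.004171 = 0.002873 mol in a total volume of 0.08368 L.
[OH^-] = 0.002873/0.08368 = 0.03434 M, so pOH = 1.46 and pH = 14.00 - 1.46 = 12.54.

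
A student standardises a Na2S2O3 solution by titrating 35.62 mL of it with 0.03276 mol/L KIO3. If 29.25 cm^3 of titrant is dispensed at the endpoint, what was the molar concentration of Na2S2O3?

0.161 M

n(KIO3) = 0.03276 x 0.02925 = 0.0009582 mol.
From the balanced equation, 1 mol KIO3 reacts with 6 mol Na2S2O3, so n(Na2S2O3) = 0.0009582 x 6/1 = 0.005749 mol.
[Na2S2O3] = 0.005749 / 0.03562 L = 0.161 M.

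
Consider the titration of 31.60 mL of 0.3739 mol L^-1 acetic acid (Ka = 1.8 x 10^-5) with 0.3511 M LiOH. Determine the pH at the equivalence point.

9.00

n(CH3COOH) = 0.3739 x 0.03160 = 0.01182 mol; V(LiOH) at equivalence = 0.01182/0.3511 = 0.03365 L.
At equivalence all the acid is converted to CH3COO-; total volume = 0.03160 + 0.03365 = 0.06525 L, so [CH3COO-] = 0.01182/0.06525 = 0.1811 M.
Kb = Kw/Ka = 1.0e-14 / 1.8 x 10^-5 = 5.56e-10.
[OH^-] = sqrt(Kb x [CH3COO-]) = sqrt(5.56e-10 x 0.1811) = 1.00e-5 M.
pOH = 5.00, so pH = 14.00 - 5.00 = 9.00.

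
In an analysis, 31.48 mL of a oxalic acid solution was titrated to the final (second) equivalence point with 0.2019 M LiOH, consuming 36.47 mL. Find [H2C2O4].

0.117 M

n(LiOH) = 0.2019 x 0.03647 = 0.007363 mol.
At the final (second) equivalence point, 2 mol OH^- react per mol H2C2O4, so n(H2C2O4) = 0.007363 / 2 = 0.003682 mol.
[H2C2O4] = 0.003682 / 0.03148 L = 0.117 M.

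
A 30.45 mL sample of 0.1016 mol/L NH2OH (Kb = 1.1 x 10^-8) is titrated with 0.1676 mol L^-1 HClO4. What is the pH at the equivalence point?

3.62

n(NH2OH) = 0.1016 x 0.03045 = 0.003094 mol; V(HClO4) at equivalence = 0.003094/0.1676 = 0.01846 L.
At equivalence the base is fully converted to NH3OH+; total volume = 0.04891 L, so [NH3OH+] = 0.003094/0.04891 = 0.06325 M.
Ka(NH3OH+) = Kw/Kb = 1.0e-14 / 1.1 x 10^-8 = 9.09e-7.
[H^+] = sqrt(Ka x [NH3OH+]) = sqrt(9.09e-7 x 0.06325) = 0.000240 M.
pH = -log(0.000240) = 3.62.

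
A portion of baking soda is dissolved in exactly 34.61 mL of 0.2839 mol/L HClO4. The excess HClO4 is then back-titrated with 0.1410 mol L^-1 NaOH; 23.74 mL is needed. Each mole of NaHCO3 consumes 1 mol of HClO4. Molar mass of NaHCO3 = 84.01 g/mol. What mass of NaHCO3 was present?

Total n(HClO4) added = 0.2839 x 0.03461 = 0.009826 mol.
n(NaOH) used = 0.1410 x 0.02374 = 0.003347 mol, which equals the excess n(HClO4).
So n(HClO4) consumed by the sample = 0.009826 - 0.003347 = 0.006478 mol.
n(NaHCO3) = 0.006478 / 1 = 0.006478 mol.
mass = 0.006478 mol x 84.01 g/mol = 0.544 g.

0.544 g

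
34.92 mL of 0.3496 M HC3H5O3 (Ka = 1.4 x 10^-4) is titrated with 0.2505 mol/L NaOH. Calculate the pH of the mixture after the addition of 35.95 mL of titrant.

4.30

Initial n(HC3H5O3) = 0.3496 x 0.03492 = 0.01221 mol.
n(NaOH) added = 0.2505 x 0.03595 = 0.009005 mol, converting that many moles of HC3H5O3 to C3H5O3-.
Remaining n(HC3H5O3) = 0.003203 mol; n(C3H5O3-) = 0.009005 mol.
By Henderson-Hasselbalch, pH = pKa + log([A^-]/[HA]) = 3.85 + log(0.009005/0.003203) = 3.85 + (+0.45) = 4.30.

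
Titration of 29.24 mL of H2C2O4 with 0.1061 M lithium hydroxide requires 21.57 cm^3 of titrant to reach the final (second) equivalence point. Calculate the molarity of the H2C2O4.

n(LiOH) = 0.1061 x 0.02157 = 0.002289 mol.
At the final (second) equivalence point, 2 mol OH^- react per mol H2C2O4, so n(H2C2O4) = 0.002289 / 2 = 0.001144 mol.
[H2C2O4] = 0.001144 / 0.02924 L = 0.0391 M.

0.0391 M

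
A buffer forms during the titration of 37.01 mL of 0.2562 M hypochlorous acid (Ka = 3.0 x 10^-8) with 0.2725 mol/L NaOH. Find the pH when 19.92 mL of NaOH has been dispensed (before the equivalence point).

7.65

Initial n(HClO) = 0.2562 x 0.03701 = 0.009482 mol.
n(NaOH) added = 0.2725 x 0.01992 = 0.005428 mol, converting that many moles of HClO to ClO-.
Remaining n(HClO) = 0.004054 mol; n(ClO-) = 0.005428 mol.
By Henderson-Hasselbalch, pH = pKa + log([A^-]/[HA]) = 7.52 + log(0.005428/0.004054) = 7.52 + (+0.13) = 7.65.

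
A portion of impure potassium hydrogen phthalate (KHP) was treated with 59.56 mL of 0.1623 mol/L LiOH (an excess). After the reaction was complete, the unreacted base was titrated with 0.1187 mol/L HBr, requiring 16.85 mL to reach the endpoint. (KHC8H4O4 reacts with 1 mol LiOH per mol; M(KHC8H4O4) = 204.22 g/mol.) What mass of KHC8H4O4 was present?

Total n(LiOH) added = 0.1623 x 0.05956 = 0.009667 mol.
n(HBr) used = 0.1187 x 0.01685 = 0.002000 mol, which equals the excess n(LiOH).
So n(LiOH) consumed by the sample = 0.009667 - 0.002000 = 0.007666 mol.
n(KHC8H4O4) = 0.007666 / 1 = 0.007666 mol.
mass = 0.007666 mol x 204.22 g/mol = 1.57 g.

1.57 g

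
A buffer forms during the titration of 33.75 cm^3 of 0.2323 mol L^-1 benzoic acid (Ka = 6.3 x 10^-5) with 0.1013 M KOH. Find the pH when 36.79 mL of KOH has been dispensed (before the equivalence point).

4.16

Initial n(C6H5COOH) = 0.2323 x 0.03375 = 0.007840 mol.
n(KOH) added = 0.1013 x 0.03679 = 0.003727 mol, converting that many moles of C6H5COOH to C6H5COO-.
Remaining n(C6H5COOH) = 0.004113 mol; n(C6H5COO-) = 0.003727 mol.
By Henderson-Hasselbalch, pH = pKa + log([A^-]/[HA]) = 4.20 + log(0.003727/0.004113) = 4.20 + (-0.04) = 4.16.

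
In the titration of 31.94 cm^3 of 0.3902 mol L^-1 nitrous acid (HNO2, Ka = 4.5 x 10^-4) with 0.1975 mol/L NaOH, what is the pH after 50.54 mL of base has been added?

Initial n(HNO2) = 0.3902 x 0.03194 = 0.01246 mol.
n(NaOH) added = 0.1975 x 0.05054 = 0.009982 mol, converting that many moles of HNO2 to NO2-.
Remaining n(HNO2) = 0.002481 mol; n(NO2-) = 0.009982 mol.
By Henderson-Hasselbalch, pH = pKa + log([A^-]/[HA]) = 3.35 + log(0.009982/0.002481) = 3.35 + (+0.60) = 3.95.

3.95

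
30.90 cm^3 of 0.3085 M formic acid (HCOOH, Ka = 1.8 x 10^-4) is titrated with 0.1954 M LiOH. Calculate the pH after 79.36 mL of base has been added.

12.73

n(acid) = 0.3085 x 0.03090 = 0.009533 mol; n(LiOH) added = 0.1954 x 0.07936 = 0.01551 mol.
Base is in excess by 0.01551 - 0.009533 = 0.005974 mol in a total volume of 0.1103 L.
[OH^-] = 0.005974/0.1103 = 0.05418 M, so pOH = 1.27 and pH = 14.00 - 1.27 = 12.73.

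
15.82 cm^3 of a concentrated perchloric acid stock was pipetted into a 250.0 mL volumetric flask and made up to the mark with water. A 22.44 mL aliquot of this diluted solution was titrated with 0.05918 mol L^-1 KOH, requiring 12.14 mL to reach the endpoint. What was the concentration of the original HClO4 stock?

n(KOH) = 0.05918 x 0.01214 = 0.0007184 mol.
n(HClO4) in the aliquot = 0.0007184 mol.
[diluted HClO4] = 0.0007184 / 0.02244 = 0.03202 M.
Dilution factor = 250.0/15.82 = 15.80, so [stock] = 0.03202 x 15.80 = 0.506 M.

0.506 M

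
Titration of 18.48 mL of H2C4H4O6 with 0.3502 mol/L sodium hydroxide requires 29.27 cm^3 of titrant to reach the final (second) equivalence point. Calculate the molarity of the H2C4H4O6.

0.277 M

n(NaOH) = 0.3502 x 0.02927 = 0.01025 mol.
At the final (second) equivalence point, 2 mol OH^- react per mol H2C4H4O6, so n(H2C4H4O6) = 0.01025 / 2 = 0.005125 mol.
[H2C4H4O6] = 0.005125 / 0.01848 L = 0.277 M.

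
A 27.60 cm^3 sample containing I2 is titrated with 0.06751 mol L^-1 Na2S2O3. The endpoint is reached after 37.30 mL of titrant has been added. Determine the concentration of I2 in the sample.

n(Na2S2O3) = 0.06751 x 0.03730 = 0.002518 mol.
From the balanced equation, 2 mol Na2S2O3 reacts with 1 mol I2, so n(I2) = 0.002518 x 1/2 = 0.001259 mol.
[I2] = 0.001259 / 0.02760 L = 0.0456 M.

0.0456 M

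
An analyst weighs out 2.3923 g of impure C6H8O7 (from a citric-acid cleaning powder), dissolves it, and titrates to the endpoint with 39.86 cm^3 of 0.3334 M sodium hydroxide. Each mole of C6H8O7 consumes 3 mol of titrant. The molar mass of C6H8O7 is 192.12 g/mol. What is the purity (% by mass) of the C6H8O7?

n(NaOH) = 0.3334 x 0.03986 = 0.01329 mol.
n(C6H8O7) = 0.01329 / 3 = 0.004430 mol.
mass of C6H8O7 = 0.004430 x 192.12 = 0.8510 g.
% purity = 0.8510 / 2.3923 x 100 = 35.6%.

35.6%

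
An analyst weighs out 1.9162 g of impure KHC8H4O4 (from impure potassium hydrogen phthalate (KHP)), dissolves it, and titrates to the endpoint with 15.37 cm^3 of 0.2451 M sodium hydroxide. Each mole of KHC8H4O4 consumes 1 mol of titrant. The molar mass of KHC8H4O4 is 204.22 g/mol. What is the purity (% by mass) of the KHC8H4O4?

40.1%

n(NaOH) = 0.2451 x 0.01537 = 0.003767 mol.
n(KHC8H4O4) = 0.003767 / 1 = 0.003767 mol.
mass of KHC8H4O4 = 0.003767 x 204.22 = 0.7693 g.
% purity = 0.7693 / 1.9162 x 100 = 40.1%.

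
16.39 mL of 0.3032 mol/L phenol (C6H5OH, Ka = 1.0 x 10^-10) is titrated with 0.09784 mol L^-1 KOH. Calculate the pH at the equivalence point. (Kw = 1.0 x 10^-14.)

11.43

n(C6H5OH) = 0.3032 x 0.01639 = 0.004969 mol; V(KOH) at equivalence = 0.004969/0.09784 = 0.05079 L.
At equivalence all the acid is converted to C6H5O-; total volume = 0.01639 + 0.05079 = 0.06718 L, so [C6H5O-] = 0.004969/0.06718 = 0.07397 M.
Kb = Kw/Ka = 1.0e-14 / 1.0 x 10^-10 = 0.000100.
[OH^-] = sqrt(Kb x [C6H5O-]) = sqrt(0.000100 x 0.07397) = 0.00272 M.
pOH = 2.57, so pH = 14.00 - 2.57 = 11.43.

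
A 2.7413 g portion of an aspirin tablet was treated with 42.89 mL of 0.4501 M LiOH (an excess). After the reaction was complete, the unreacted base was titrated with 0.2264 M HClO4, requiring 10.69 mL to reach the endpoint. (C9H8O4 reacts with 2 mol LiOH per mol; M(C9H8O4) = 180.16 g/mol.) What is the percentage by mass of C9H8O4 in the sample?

55.5%

Total n(LiOH) added = 0.4501 x 0.04289 = 0.01930 mol.
n(HClO4) used = 0.2264 x 0.01069 = 0.002420 mol, which equals the excess n(LiOH).
So n(LiOH) consumed by the sample = 0.01930 - 0.002420 = 0.01688 mol.
n(C9H8O4) = 0.01688 / 2 = 0.008442 mol.
mass C9H8O4 = 0.008442 x 180.16 = 1.521 g, so %C9H8O4 = 1.521/2.7413 x 100 = 55.5%.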